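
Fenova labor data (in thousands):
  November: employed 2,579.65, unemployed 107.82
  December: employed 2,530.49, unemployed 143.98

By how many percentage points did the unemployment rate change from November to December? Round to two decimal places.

The unemployment rate changed by +1.37 percentage points.

November: labor force = 2,579.65 + 107.82 = 2,687.47; u = 107.82/2,687.47 = 4.01%.
December: labor force = 2,530.49 + 143.98 = 2,674.47; u = 143.98/2,674.47 = 5.38%.
Change = 5.38% − 4.01% = +1.37 pp.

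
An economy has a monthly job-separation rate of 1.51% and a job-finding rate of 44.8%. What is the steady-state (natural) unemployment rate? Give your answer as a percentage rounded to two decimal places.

At steady state the flows balance: s·E = f·U, so U/(E+U) = s/(s+f).
u* = 1.51 / (1.51 + 44.8) = 1.51 / 46.31 = 3.26%.

Steady-state unemployment rate ≈ 3.26%.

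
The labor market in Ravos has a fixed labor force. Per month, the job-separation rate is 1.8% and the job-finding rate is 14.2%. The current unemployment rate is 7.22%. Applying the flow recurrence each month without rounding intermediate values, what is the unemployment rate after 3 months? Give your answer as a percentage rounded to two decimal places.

With a fixed labor force, u_{t+1} = u_t + s·(1−u_t) − f·u_t = u_t·(1−s−f) + s.
Here 1−s−f = 0.840 and s = 0.018.
u_1 = 0.072200 × 0.840 + 0.018 = 0.078648.
u_2 = 0.078648 × 0.840 + 0.018 = 0.084064.
u_3 = 0.084064 × 0.840 + 0.018 = 0.088614.

Unemployment rate after three months ≈ 8.86%.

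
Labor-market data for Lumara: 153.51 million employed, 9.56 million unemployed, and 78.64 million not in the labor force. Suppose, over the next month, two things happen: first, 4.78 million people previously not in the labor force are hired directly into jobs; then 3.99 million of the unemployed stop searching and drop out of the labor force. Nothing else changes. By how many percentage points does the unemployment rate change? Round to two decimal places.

Initially, labor force = 153.51 + 9.56 = 163.07 million, so u = 9.56/163.07 = 5.86%.
After the first change, employed and labor force both rise by 4.78; unemployed unchanged → E = 158.29, U = 9.56, labor force = 167.85 million.
After the second change, unemployed and labor force both fall by 3.99 → E = 158.29, U = 5.57, labor force = 163.86 million.
New unemployment rate = 5.57 / 163.86 = 3.40%.
Change = 3.40% − 5.86% = −2.46 percentage points.

The unemployment rate changes by −2.46 percentage points.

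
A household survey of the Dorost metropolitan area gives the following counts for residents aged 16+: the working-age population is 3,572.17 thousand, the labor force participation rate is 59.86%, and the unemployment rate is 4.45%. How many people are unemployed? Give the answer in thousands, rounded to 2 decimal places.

Labor force = 0.5986 × 3,572.17 = 2,138.30 thousand.
Unemployed = 0.0445 × 2,138.30 ≈ 95.15 thousand.

About 95.15 thousand are unemployed.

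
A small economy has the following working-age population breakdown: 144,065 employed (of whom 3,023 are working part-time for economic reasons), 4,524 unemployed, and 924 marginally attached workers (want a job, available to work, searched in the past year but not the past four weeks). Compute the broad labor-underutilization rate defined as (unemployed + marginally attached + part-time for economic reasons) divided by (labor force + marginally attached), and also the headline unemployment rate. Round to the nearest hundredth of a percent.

Labor force = 144,065 + 4,524 = 148,589.
Numerator = 4,524 + 924 + 3,023 = 8,471.
Denominator = 148,589 + 924 = 149,513.
Broad rate = 8,471 / 149,513 = 5.67%.
Headline unemployment rate = 4,524 / 148,589 = 3.04%.

Broad underutilization rate ≈ 5.67%; headline unemployment rate ≈ 3.04%.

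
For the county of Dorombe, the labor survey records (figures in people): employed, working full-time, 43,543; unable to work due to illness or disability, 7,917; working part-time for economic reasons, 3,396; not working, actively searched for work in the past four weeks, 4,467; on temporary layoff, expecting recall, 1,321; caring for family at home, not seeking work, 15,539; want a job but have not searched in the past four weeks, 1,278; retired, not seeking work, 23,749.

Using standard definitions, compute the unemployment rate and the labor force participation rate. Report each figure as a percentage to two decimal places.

Unemployment rate ≈ 10.98%; labor force participation rate ≈ 52.10%.

Employed = 43,543 + 3,396 = 46,939 (anyone who worked, including part-time for economic reasons, counts as employed).
Unemployed = 4,467 + 1,321 = 5,788 (jobless and actively searching, or on temporary layoff).
Labor force = 46,939 + 5,788 = 52,727.
Not in labor force = 7,917 + 15,539 + 1,278 + 23,749 = 48,483 (those not working and not actively searching are outside the labor force — including those who want a job but have given up searching).
Civilian working-age population = 52,727 + 48,483 = 101,210.
Unemployment rate = 5,788 / 52,727 = 10.98%.
Labor force participation rate = 52,727 / 101,210 = 52.10%.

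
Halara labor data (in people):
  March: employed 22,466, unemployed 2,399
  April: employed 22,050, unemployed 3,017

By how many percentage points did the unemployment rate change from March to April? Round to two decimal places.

March: labor force = 22,466 + 2,399 = 24,865; u = 2,399/24,865 = 9.65%.
April: labor force = 22,050 + 3,017 = 25,067; u = 3,017/25,067 = 12.04%.
Change = 12.04% − 9.65% = +2.39 pp.

The unemployment rate changed by +2.39 percentage points.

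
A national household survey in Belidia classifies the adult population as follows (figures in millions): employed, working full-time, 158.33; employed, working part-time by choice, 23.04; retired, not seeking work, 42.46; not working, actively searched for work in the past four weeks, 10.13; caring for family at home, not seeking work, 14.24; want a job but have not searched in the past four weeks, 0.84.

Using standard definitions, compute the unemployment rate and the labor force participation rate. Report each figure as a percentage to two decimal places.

Employed = 158.33 + 23.04 = 181.37 million.
Unemployed = 10.13 million.
Labor force = 181.37 + 10.13 = 191.50 million.
Not in labor force = 42.46 + 14.24 + 0.84 = 57.54 million (those not working and not actively searching are outside the labor force — including those who want a job but have given up searching).
Civilian working-age population = 191.50 + 57.54 = 249.04 million.
Unemployment rate = 10.13 / 191.50 = 5.29%.
Labor force participation rate = 191.50 / 249.04 = 76.90%.

Unemployment rate ≈ 5.29%; labor force participation rate ≈ 76.90%.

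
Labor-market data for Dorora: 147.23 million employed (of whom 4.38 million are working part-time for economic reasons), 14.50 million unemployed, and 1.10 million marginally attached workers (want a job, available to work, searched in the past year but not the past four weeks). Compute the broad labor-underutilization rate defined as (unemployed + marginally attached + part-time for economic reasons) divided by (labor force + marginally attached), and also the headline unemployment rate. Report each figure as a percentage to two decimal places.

Broad underutilization rate ≈ 12.27%; headline unemployment rate ≈ 8.97%.

Labor force = 147.23 + 14.50 = 161.73 million.
Numerator = 14.50 + 1.10 + 4.38 = 19.98 million.
Denominator = 161.73 + 1.10 = 162.83 million.
Broad rate = 19.98 / 162.83 = 12.27%.
Headline unemployment rate = 14.50 / 161.73 = 8.97%.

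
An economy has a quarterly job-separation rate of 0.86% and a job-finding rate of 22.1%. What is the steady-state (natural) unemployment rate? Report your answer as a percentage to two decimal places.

Steady-state unemployment rate ≈ 3.75%.

At steady state the flows balance: s·E = f·U, so U/(E+U) = s/(s+f).
u* = 0.86 / (0.86 + 22.1) = 0.86 / 22.96 = 3.75%.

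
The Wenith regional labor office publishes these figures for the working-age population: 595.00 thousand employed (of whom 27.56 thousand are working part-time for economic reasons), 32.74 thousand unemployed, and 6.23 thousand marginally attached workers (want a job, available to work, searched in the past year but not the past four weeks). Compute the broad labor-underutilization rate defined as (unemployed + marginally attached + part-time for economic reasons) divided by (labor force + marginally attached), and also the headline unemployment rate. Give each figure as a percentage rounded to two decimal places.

Labor force = 595.00 + 32.74 = 627.74 thousand.
Numerator = 32.74 + 6.23 + 27.56 = 66.53 thousand.
Denominator = 627.74 + 6.23 = 633.97 thousand.
Broad rate = 66.53 / 633.97 = 10.49%.
Headline unemployment rate = 32.74 / 627.74 = 5.22%.

Broad underutilization rate ≈ 10.49%; headline unemployment rate ≈ 5.22%.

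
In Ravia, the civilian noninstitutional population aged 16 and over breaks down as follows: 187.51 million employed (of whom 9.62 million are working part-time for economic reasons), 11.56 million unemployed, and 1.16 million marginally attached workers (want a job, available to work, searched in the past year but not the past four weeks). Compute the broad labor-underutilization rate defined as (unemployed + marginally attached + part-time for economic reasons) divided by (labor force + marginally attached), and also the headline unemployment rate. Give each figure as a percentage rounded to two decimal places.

Broad underutilization rate ≈ 11.16%; headline unemployment rate ≈ 5.81%.

Labor force = 187.51 + 11.56 = 199.07 million.
Numerator = 11.56 + 1.16 + 9.62 = 22.34 million.
Denominator = 199.07 + 1.16 = 200.23 million.
Broad rate = 22.34 / 200.23 = 11.16%.
Headline unemployment rate = 11.56 / 199.07 = 5.81%.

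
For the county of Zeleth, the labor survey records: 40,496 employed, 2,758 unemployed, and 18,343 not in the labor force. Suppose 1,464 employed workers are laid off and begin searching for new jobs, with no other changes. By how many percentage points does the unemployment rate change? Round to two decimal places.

The unemployment rate changes by +3.38 percentage points.

Initially, labor force = 40,496 + 2,758 = 43,254, so u = 2,758/43,254 = 6.38%.
After the change, employed falls and unemployed rises by 1,464; labor force unchanged → E = 39,032, U = 4,222, labor force = 43,254.
New unemployment rate = 4,222 / 43,254 = 9.76%.
Change = 9.76% − 6.38% = +3.38 percentage points.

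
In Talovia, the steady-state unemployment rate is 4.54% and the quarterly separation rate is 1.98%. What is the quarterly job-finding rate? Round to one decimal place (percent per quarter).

Job-finding rate ≈ 41.6% per quarter.

From u* = s/(s+f): f = s·(1−u)/u.
f = 1.98 × (1 − 0.0454) / 0.0454 = 1.8901 / 0.0454 ≈ 41.6% per quarter.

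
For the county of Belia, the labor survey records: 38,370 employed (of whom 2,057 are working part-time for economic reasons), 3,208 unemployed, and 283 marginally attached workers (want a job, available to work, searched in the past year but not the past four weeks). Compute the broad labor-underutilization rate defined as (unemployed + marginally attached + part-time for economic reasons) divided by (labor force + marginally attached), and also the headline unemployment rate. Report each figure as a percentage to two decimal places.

Broad underutilization rate ≈ 13.25%; headline unemployment rate ≈ 7.72%.

Labor force = 38,370 + 3,208 = 41,578.
Numerator = 3,208 + 283 + 2,057 = 5,548.
Denominator = 41,578 + 283 = 41,861.
Broad rate = 5,548 / 41,861 = 13.25%.
Headline unemployment rate = 3,208 / 41,578 = 7.72%.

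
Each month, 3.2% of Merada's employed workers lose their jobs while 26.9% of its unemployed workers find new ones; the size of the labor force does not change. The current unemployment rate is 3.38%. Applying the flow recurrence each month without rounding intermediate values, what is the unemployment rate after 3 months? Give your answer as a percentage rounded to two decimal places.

With a fixed labor force, u_{t+1} = u_t + s·(1−u_t) − f·u_t = u_t·(1−s−f) + s.
Here 1−s−f = 0.699 and s = 0.032.
u_1 = 0.033800 × 0.699 + 0.032 = 0.055626.
u_2 = 0.055626 × 0.699 + 0.032 = 0.070883.
u_3 = 0.070883 × 0.699 + 0.032 = 0.081547.

Unemployment rate after three months ≈ 8.15%.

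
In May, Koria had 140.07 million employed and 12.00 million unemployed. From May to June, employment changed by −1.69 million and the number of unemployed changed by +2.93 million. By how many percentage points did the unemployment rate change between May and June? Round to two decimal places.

The unemployment rate changed by +1.85 percentage points.

May: labor force = 140.07 + 12.00 = 152.07; u = 12.00/152.07 = 7.89%.
June: labor force = 138.38 + 14.93 = 153.31; u = 14.93/153.31 = 9.74%.
Change = 9.74% − 7.89% = +1.85 pp.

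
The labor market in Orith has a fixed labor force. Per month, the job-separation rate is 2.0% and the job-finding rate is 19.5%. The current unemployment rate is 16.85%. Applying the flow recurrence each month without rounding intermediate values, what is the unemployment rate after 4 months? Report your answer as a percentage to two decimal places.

With a fixed labor force, u_{t+1} = u_t + s·(1−u_t) − f·u_t = u_t·(1−s−f) + s.
Here 1−s−f = 0.785 and s = 0.020.
u_1 = 0.168500 × 0.785 + 0.020 = 0.152273.
u_2 = 0.152273 × 0.785 + 0.020 = 0.139534.
u_3 = 0.139534 × 0.785 + 0.020 = 0.129534.
u_4 = 0.129534 × 0.785 + 0.020 = 0.121684.

Unemployment rate after four months ≈ 12.17%.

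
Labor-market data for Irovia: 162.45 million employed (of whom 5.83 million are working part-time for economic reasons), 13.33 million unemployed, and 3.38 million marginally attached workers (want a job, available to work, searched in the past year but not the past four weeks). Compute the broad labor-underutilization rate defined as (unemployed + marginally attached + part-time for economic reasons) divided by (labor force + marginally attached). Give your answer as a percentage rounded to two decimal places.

Broad underutilization rate ≈ 12.58%.

Labor force = 162.45 + 13.33 = 175.78 million.
Numerator = 13.33 + 3.38 + 5.83 = 22.54 million.
Denominator = 175.78 + 3.38 = 179.16 million.
Broad rate = 22.54 / 179.16 = 12.58%.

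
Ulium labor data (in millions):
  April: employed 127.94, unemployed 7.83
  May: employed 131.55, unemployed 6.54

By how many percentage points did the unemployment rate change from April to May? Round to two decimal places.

April: labor force = 127.94 + 7.83 = 135.77; u = 7.83/135.77 = 5.77%.
May: labor force = 131.55 + 6.54 = 138.09; u = 6.54/138.09 = 4.74%.
Change = 4.74% − 5.77% = −1.03 pp.

The unemployment rate changed by −1.03 percentage points.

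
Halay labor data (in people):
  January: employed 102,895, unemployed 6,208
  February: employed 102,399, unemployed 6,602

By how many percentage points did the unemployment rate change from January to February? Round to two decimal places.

January: labor force = 102,895 + 6,208 = 109,103; u = 6,208/109,103 = 5.69%.
February: labor force = 102,399 + 6,602 = 109,001; u = 6,602/109,001 = 6.06%.
Change = 6.06% − 5.69% = +0.37 pp.

The unemployment rate changed by +0.37 percentage points.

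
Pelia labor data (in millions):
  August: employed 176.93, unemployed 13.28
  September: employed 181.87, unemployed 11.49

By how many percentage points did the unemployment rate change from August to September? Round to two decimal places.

August: labor force = 176.93 + 13.28 = 190.21; u = 13.28/190.21 = 6.98%.
September: labor force = 181.87 + 11.49 = 193.36; u = 11.49/193.36 = 5.94%.
Change = 5.94% − 6.98% = −1.04 pp.

The unemployment rate changed by −1.04 percentage points.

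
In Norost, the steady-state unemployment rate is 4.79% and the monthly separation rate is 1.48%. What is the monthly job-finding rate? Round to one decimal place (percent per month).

Job-finding rate ≈ 29.4% per month.

From u* = s/(s+f): f = s·(1−u)/u.
f = 1.48 × (1 − 0.0479) / 0.0479 = 1.4091 / 0.0479 ≈ 29.4% per month.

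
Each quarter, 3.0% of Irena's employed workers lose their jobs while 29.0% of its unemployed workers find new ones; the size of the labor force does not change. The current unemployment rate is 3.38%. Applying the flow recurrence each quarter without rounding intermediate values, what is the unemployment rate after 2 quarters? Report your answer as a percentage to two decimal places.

With a fixed labor force, u_{t+1} = u_t + s·(1−u_t) − f·u_t = u_t·(1−s−f) + s.
Here 1−s−f = 0.680 and s = 0.030.
u_1 = 0.033800 × 0.680 + 0.030 = 0.052984.
u_2 = 0.052984 × 0.680 + 0.030 = 0.066029.

Unemployment rate after two quarters ≈ 6.60%.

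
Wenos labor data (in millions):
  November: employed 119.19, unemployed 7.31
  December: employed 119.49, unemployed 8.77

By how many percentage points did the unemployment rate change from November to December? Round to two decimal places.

November: labor force = 119.19 + 7.31 = 126.50; u = 7.31/126.50 = 5.78%.
December: labor force = 119.49 + 8.77 = 128.26; u = 8.77/128.26 = 6.84%.
Change = 6.84% − 5.78% = +1.06 pp.

The unemployment rate changed by +1.06 percentage points.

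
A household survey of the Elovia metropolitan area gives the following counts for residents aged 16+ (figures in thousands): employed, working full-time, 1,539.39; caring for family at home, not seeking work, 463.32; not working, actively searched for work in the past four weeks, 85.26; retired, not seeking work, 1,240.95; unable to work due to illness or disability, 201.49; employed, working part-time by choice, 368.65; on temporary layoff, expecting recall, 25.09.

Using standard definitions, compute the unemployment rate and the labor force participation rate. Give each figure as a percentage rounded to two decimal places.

Unemployment rate ≈ 5.47%; labor force participation rate ≈ 51.44%.

Employed = 1,539.39 + 368.65 = 1,908.04 thousand.
Unemployed = 85.26 + 25.09 = 110.35 thousand (jobless and actively searching, or on temporary layoff).
Labor force = 1,908.04 + 110.35 = 2,018.39 thousand.
Not in labor force = 463.32 + 1,240.95 + 201.49 = 1,905.76 thousand (those not working and not actively searching are outside the labor force).
Civilian working-age population = 2,018.39 + 1,905.76 = 3,924.15 thousand.
Unemployment rate = 110.35 / 2,018.39 = 5.47%.
Labor force participation rate = 2,018.39 / 3,924.15 = 51.44%.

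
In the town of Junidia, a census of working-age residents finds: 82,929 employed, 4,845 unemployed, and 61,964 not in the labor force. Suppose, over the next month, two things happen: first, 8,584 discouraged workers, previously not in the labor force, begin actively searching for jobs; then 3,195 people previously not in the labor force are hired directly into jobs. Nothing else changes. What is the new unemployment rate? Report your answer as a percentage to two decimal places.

New unemployment rate ≈ 13.49%.

Initially, labor force = 82,929 + 4,845 = 87,774, so u = 4,845/87,774 = 5.52%.
After the first change, unemployed and labor force both rise by 8,584 → E = 82,929, U = 13,429, labor force = 96,358.
After the second change, employed and labor force both rise by 3,195; unemployed unchanged → E = 86,124, U = 13,429, labor force = 99,553.
New unemployment rate = 13,429 / 99,553 = 13.49%.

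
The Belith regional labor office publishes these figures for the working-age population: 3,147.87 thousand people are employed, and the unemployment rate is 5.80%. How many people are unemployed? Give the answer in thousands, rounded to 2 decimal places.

About 193.82 thousand are unemployed.

Let U be the number unemployed. The labor force is E + U, and U/(E+U) = 0.0580.
So U = 0.0580 × 3,147.87 / (1 − 0.0580) = 182.5765 / 0.9420 ≈ 193.82 thousand.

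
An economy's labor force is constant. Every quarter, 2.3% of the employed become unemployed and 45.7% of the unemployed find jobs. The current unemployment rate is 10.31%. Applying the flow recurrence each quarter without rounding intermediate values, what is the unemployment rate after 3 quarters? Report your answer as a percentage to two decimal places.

Unemployment rate after three quarters ≈ 5.57%.

With a fixed labor force, u_{t+1} = u_t + s·(1−u_t) − f·u_t = u_t·(1−s−f) + s.
Here 1−s−f = 0.520 and s = 0.023.
u_1 = 0.103100 × 0.520 + 0.023 = 0.076612.
u_2 = 0.076612 × 0.520 + 0.023 = 0.062838.
u_3 = 0.062838 × 0.520 + 0.023 = 0.055676.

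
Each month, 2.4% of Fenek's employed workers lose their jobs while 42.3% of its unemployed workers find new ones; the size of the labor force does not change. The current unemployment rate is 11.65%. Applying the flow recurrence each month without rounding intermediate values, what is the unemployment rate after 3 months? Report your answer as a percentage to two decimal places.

With a fixed labor force, u_{t+1} = u_t + s·(1−u_t) − f·u_t = u_t·(1−s−f) + s.
Here 1−s−f = 0.553 and s = 0.024.
u_1 = 0.116500 × 0.553 + 0.024 = 0.088425.
u_2 = 0.088425 × 0.553 + 0.024 = 0.072899.
u_3 = 0.072899 × 0.553 + 0.024 = 0.064313.

Unemployment rate after three months ≈ 6.43%.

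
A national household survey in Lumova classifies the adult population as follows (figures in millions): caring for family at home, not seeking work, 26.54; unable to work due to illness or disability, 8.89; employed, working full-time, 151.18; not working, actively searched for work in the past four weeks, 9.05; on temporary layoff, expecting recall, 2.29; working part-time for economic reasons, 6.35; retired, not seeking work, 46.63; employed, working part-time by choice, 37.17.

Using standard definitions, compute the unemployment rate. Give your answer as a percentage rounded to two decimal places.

Unemployment rate ≈ 5.50%.

Employed = 151.18 + 6.35 + 37.17 = 194.70 million (anyone who worked, including part-time for economic reasons, counts as employed).
Unemployed = 9.05 + 2.29 = 11.34 million (jobless and actively searching, or on temporary layoff).
Labor force = 194.70 + 11.34 = 206.04 million.
Unemployment rate = 11.34 / 206.04 = 5.50%.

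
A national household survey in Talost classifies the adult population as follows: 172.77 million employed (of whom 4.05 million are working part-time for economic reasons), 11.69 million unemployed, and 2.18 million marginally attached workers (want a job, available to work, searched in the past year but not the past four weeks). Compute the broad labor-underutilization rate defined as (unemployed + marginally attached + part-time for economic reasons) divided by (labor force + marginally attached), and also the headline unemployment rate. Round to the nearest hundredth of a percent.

Broad underutilization rate ≈ 9.60%; headline unemployment rate ≈ 6.34%.

Labor force = 172.77 + 11.69 = 184.46 million.
Numerator = 11.69 + 2.18 + 4.05 = 17.92 million.
Denominator = 184.46 + 2.18 = 186.64 million.
Broad rate = 17.92 / 186.64 = 9.60%.
Headline unemployment rate = 11.69 / 184.46 = 6.34%.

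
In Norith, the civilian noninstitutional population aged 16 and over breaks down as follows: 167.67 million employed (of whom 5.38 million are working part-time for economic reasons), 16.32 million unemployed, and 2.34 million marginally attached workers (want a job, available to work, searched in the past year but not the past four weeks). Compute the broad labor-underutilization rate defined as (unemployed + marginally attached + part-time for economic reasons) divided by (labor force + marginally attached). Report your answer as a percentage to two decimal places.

Labor force = 167.67 + 16.32 = 183.99 million.
Numerator = 16.32 + 2.34 + 5.38 = 24.04 million.
Denominator = 183.99 + 2.34 = 186.33 million.
Broad rate = 24.04 / 186.33 = 12.90%.

Broad underutilization rate ≈ 12.90%.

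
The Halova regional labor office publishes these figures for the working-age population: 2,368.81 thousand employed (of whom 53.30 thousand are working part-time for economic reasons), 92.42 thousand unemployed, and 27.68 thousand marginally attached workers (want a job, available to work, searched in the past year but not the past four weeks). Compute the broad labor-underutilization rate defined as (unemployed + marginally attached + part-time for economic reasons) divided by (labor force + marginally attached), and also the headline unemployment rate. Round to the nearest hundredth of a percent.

Labor force = 2,368.81 + 92.42 = 2,461.23 thousand.
Numerator = 92.42 + 27.68 + 53.30 = 173.40 thousand.
Denominator = 2,461.23 + 27.68 = 2,488.91 thousand.
Broad rate = 173.40 / 2,488.91 = 6.97%.
Headline unemployment rate = 92.42 / 2,461.23 = 3.76%.

Broad underutilization rate ≈ 6.97%; headline unemployment rate ≈ 3.76%.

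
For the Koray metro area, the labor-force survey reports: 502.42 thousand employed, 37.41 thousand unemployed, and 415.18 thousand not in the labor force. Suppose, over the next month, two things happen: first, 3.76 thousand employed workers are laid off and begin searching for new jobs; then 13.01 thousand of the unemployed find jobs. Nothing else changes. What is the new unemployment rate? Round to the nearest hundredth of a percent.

Initially, labor force = 502.42 + 37.41 = 539.83 thousand, so u = 37.41/539.83 = 6.93%.
After the first change, employed falls and unemployed rises by 3.76; labor force unchanged → E = 498.66, U = 41.17, labor force = 539.83 thousand.
After the second change, unemployed falls and employed rises by 13.01; labor force unchanged → E = 511.67, U = 28.16, labor force = 539.83 thousand.
New unemployment rate = 28.16 / 539.83 = 5.22%.

New unemployment rate ≈ 5.22%.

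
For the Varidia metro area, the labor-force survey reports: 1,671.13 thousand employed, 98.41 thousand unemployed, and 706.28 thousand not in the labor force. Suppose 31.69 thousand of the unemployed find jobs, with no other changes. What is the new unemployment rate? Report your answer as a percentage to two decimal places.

New unemployment rate ≈ 3.77%.

Initially, labor force = 1,671.13 + 98.41 = 1,769.54 thousand, so u = 98.41/1,769.54 = 5.56%.
After the change, unemployed falls and employed rises by 31.69; labor force unchanged → E = 1,702.82, U = 66.72, labor force = 1,769.54 thousand.
New unemployment rate = 66.72 / 1,769.54 = 3.77%.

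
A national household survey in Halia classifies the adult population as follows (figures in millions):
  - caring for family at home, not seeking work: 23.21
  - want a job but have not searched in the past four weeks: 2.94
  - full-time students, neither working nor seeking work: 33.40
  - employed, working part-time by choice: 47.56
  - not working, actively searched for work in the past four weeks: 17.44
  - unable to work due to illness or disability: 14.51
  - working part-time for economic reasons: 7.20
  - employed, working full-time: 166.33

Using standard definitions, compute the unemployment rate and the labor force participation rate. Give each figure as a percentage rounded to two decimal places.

Employed = 47.56 + 7.20 + 166.33 = 221.09 million (anyone who worked, including part-time for economic reasons, counts as employed).
Unemployed = 17.44 million.
Labor force = 221.09 + 17.44 = 238.53 million.
Not in labor force = 23.21 + 2.94 + 33.40 + 14.51 = 74.06 million (those not working and not actively searching are outside the labor force — including those who want a job but have given up searching).
Civilian working-age population = 238.53 + 74.06 = 312.59 million.
Unemployment rate = 17.44 / 238.53 = 7.31%.
Labor force participation rate = 238.53 / 312.59 = 76.31%.

Unemployment rate ≈ 7.31%; labor force participation rate ≈ 76.31%.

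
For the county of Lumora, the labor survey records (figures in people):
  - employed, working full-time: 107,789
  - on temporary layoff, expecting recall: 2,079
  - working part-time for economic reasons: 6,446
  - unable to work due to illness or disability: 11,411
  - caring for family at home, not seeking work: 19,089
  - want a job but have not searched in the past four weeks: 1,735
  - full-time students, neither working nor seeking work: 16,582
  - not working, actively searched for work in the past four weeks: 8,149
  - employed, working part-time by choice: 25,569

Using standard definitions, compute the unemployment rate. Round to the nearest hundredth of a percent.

Unemployment rate ≈ 6.82%.

Employed = 107,789 + 6,446 + 25,569 = 139,804 (anyone who worked, including part-time for economic reasons, counts as employed).
Unemployed = 2,079 + 8,149 = 10,228 (jobless and actively searching, or on temporary layoff).
Labor force = 139,804 + 10,228 = 150,032.
Unemployment rate = 10,228 / 150,032 = 6.82%.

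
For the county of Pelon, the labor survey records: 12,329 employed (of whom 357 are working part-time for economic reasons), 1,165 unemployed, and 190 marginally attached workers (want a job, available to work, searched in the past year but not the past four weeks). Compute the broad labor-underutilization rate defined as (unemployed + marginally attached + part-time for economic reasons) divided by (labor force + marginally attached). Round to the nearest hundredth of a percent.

Labor force = 12,329 + 1,165 = 13,494.
Numerator = 1,165 + 190 + 357 = 1,712.
Denominator = 13,494 + 190 = 13,684.
Broad rate = 1,712 / 13,684 = 12.51%.

Broad underutilization rate ≈ 12.51%.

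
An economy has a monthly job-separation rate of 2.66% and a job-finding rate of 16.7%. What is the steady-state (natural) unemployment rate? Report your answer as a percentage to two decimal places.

Steady-state unemployment rate ≈ 13.74%.

At steady state the flows balance: s·E = f·U, so U/(E+U) = s/(s+f).
u* = 2.66 / (2.66 + 16.7) = 2.66 / 19.36 = 13.74%.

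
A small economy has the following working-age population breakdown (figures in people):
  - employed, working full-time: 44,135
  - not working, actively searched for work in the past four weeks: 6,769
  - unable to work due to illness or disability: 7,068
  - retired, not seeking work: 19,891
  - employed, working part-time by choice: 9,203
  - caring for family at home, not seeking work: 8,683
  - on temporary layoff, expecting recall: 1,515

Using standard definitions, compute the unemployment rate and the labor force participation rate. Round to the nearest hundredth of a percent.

Unemployment rate ≈ 13.44%; labor force participation rate ≈ 63.36%.

Employed = 44,135 + 9,203 = 53,338.
Unemployed = 6,769 + 1,515 = 8,284 (jobless and actively searching, or on temporary layoff).
Labor force = 53,338 + 8,284 = 61,622.
Not in labor force = 7,068 + 19,891 + 8,683 = 35,642 (those not working and not actively searching are outside the labor force).
Civilian working-age population = 61,622 + 35,642 = 97,264.
Unemployment rate = 8,284 / 61,622 = 13.44%.
Labor force participation rate = 61,622 / 97,264 = 63.36%.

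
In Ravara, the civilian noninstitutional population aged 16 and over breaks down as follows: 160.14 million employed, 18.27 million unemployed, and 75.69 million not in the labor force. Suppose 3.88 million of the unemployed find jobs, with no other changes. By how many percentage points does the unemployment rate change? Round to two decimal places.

The unemployment rate changes by −2.17 percentage points.

Initially, labor force = 160.14 + 18.27 = 178.41 million, so u = 18.27/178.41 = 10.24%.
After the change, unemployed falls and employed rises by 3.88; labor force unchanged → E = 164.02, U = 14.39, labor force = 178.41 million.
New unemployment rate = 14.39 / 178.41 = 8.07%.
Change = 8.07% − 10.24% = −2.17 percentage points.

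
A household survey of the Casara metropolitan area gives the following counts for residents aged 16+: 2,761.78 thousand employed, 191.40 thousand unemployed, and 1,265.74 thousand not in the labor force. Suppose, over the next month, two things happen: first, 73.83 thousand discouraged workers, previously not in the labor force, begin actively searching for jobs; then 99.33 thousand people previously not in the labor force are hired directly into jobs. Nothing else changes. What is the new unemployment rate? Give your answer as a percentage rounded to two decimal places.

New unemployment rate ≈ 8.48%.

Initially, labor force = 2,761.78 + 191.40 = 2,953.18 thousand, so u = 191.40/2,953.18 = 6.48%.
After the first change, unemployed and labor force both rise by 73.83 → E = 2,761.78, U = 265.23, labor force = 3,027.01 thousand.
After the second change, employed and labor force both rise by 99.33; unemployed unchanged → E = 2,861.11, U = 265.23, labor force = 3,126.34 thousand.
New unemployment rate = 265.23 / 3,126.34 = 8.48%.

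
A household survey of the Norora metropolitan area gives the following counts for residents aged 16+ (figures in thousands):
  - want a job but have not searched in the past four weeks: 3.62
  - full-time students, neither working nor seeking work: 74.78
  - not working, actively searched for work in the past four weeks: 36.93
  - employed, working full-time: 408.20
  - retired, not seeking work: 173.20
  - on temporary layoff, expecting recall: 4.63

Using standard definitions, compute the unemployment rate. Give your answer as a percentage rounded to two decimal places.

Employed = 408.20 thousand.
Unemployed = 36.93 + 4.63 = 41.56 thousand (jobless and actively searching, or on temporary layoff).
Labor force = 408.20 + 41.56 = 449.76 thousand.
Unemployment rate = 41.56 / 449.76 = 9.24%.

Unemployment rate ≈ 9.24%.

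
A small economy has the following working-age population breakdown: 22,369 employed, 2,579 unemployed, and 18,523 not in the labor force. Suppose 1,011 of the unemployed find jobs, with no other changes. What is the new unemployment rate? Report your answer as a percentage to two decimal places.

New unemployment rate ≈ 6.29%.

Initially, labor force = 22,369 + 2,579 = 24,948, so u = 2,579/24,948 = 10.34%.
After the change, unemployed falls and employed rises by 1,011; labor force unchanged → E = 23,380, U = 1,568, labor force = 24,948.
New unemployment rate = 1,568 / 24,948 = 6.29%.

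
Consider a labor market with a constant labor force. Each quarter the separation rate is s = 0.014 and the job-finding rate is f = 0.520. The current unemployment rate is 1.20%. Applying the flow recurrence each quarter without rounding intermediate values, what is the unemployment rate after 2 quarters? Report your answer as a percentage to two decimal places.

Unemployment rate after two quarters ≈ 2.31%.

With a fixed labor force, u_{t+1} = u_t + s·(1−u_t) − f·u_t = u_t·(1−s−f) + s.
Here 1−s−f = 0.466 and s = 0.014.
u_1 = 0.012000 × 0.466 + 0.014 = 0.019592.
u_2 = 0.019592 × 0.466 + 0.014 = 0.023130.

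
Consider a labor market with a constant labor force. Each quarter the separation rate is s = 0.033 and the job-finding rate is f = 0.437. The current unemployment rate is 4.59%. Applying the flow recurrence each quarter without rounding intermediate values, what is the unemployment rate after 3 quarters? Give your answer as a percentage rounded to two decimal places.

With a fixed labor force, u_{t+1} = u_t + s·(1−u_t) − f·u_t = u_t·(1−s−f) + s.
Here 1−s−f = 0.530 and s = 0.033.
u_1 = 0.045900 × 0.530 + 0.033 = 0.057327.
u_2 = 0.057327 × 0.530 + 0.033 = 0.063383.
u_3 = 0.063383 × 0.530 + 0.033 = 0.066593.

Unemployment rate after three quarters ≈ 6.66%.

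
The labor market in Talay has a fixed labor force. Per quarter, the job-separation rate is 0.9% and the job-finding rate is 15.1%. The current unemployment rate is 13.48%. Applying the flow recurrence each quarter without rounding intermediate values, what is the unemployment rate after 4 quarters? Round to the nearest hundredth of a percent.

With a fixed labor force, u_{t+1} = u_t + s·(1−u_t) − f·u_t = u_t·(1−s−f) + s.
Here 1−s−f = 0.840 and s = 0.009.
u_1 = 0.134800 × 0.840 + 0.009 = 0.122232.
u_2 = 0.122232 × 0.840 + 0.009 = 0.111675.
u_3 = 0.111675 × 0.840 + 0.009 = 0.102807.
u_4 = 0.102807 × 0.840 + 0.009 = 0.095358.

Unemployment rate after four quarters ≈ 9.54%.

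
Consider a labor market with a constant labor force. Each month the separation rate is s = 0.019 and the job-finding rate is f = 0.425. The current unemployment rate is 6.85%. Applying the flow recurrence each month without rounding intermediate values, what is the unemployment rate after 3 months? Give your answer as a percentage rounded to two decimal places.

Unemployment rate after three months ≈ 4.72%.

With a fixed labor force, u_{t+1} = u_t + s·(1−u_t) − f·u_t = u_t·(1−s−f) + s.
Here 1−s−f = 0.556 and s = 0.019.
u_1 = 0.068500 × 0.556 + 0.019 = 0.057086.
u_2 = 0.057086 × 0.556 + 0.019 = 0.050740.
u_3 = 0.050740 × 0.556 + 0.019 = 0.047211.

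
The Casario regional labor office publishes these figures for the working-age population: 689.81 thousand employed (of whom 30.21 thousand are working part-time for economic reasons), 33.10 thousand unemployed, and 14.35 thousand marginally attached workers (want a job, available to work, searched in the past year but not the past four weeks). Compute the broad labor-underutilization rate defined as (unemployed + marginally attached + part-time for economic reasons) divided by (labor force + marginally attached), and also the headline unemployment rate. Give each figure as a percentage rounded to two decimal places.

Labor force = 689.81 + 33.10 = 722.91 thousand.
Numerator = 33.10 + 14.35 + 30.21 = 77.66 thousand.
Denominator = 722.91 + 14.35 = 737.26 thousand.
Broad rate = 77.66 / 737.26 = 10.53%.
Headline unemployment rate = 33.10 / 722.91 = 4.58%.

Broad underutilization rate ≈ 10.53%; headline unemployment rate ≈ 4.58%.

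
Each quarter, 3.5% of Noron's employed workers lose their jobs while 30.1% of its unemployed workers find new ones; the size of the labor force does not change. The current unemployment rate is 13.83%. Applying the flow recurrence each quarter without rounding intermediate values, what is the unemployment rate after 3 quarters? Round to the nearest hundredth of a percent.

Unemployment rate after three quarters ≈ 11.42%.

With a fixed labor force, u_{t+1} = u_t + s·(1−u_t) − f·u_t = u_t·(1−s−f) + s.
Here 1−s−f = 0.664 and s = 0.035.
u_1 = 0.138300 × 0.664 + 0.035 = 0.126831.
u_2 = 0.126831 × 0.664 + 0.035 = 0.119216.
u_3 = 0.119216 × 0.664 + 0.035 = 0.114159.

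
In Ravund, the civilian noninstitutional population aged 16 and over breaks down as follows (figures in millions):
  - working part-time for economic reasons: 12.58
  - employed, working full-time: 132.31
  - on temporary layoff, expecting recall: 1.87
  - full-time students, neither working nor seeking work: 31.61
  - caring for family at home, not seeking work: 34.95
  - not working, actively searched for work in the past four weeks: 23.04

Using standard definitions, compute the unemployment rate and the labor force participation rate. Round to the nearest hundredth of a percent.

Unemployment rate ≈ 14.67%; labor force participation rate ≈ 71.84%.

Employed = 12.58 + 132.31 = 144.89 million (anyone who worked, including part-time for economic reasons, counts as employed).
Unemployed = 1.87 + 23.04 = 24.91 million (jobless and actively searching, or on temporary layoff).
Labor force = 144.89 + 24.91 = 169.80 million.
Not in labor force = 31.61 + 34.95 = 66.56 million (those not working and not actively searching are outside the labor force).
Civilian working-age population = 169.80 + 66.56 = 236.36 million.
Unemployment rate = 24.91 / 169.80 = 14.67%.
Labor force participation rate = 169.80 / 236.36 = 71.84%.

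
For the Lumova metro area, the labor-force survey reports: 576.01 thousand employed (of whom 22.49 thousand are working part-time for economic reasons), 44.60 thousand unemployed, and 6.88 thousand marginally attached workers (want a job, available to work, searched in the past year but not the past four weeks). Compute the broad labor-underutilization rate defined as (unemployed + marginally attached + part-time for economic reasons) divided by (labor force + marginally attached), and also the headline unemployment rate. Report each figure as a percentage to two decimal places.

Broad underutilization rate ≈ 11.79%; headline unemployment rate ≈ 7.19%.

Labor force = 576.01 + 44.60 = 620.61 thousand.
Numerator = 44.60 + 6.88 + 22.49 = 73.97 thousand.
Denominator = 620.61 + 6.88 = 627.49 thousand.
Broad rate = 73.97 / 627.49 = 11.79%.
Headline unemployment rate = 44.60 / 620.61 = 7.19%.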